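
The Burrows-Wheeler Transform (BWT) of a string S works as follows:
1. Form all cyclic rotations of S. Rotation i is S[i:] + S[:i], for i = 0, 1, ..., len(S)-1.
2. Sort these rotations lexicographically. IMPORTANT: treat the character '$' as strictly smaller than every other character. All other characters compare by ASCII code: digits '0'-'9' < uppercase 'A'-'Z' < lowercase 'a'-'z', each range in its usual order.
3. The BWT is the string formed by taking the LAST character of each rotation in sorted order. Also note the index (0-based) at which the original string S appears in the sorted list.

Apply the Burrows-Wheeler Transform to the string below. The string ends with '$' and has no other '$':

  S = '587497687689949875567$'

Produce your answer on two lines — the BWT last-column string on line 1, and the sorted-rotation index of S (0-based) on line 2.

All 22 rotations (rotation i = S[i:]+S[:i]):
  rot[0] = 587497687689949875567$
  rot[1] = 87497687689949875567$5
  rot[2] = 7497687689949875567$58
  rot[3] = 497687689949875567$587
  rot[4] = 97687689949875567$5874
  rot[5] = 7687689949875567$58749
  rot[6] = 687689949875567$587497
  rot[7] = 87689949875567$5874976
  rot[8] = 7689949875567$58749768
  rot[9] = 689949875567$587497687
  rot[10] = 89949875567$5874976876
  rot[11] = 9949875567$58749768768
  rot[12] = 949875567$587497687689
  rot[13] = 49875567$5874976876899
  rot[14] = 9875567$58749768768994
  rot[15] = 875567$587497687689949
  rot[16] = 75567$5874976876899498
  rot[17] = 5567$58749768768994987
  rot[18] = 567$587497687689949875
  rot[19] = 67$5874976876899498755
  rot[20] = 7$58749768768994987556
  rot[21] = $587497687689949875567
Sorted (with $ < everything):
  sorted[0] = $587497687689949875567  (last char: '7')
  sorted[1] = 497687689949875567$587  (last char: '7')
  sorted[2] = 49875567$5874976876899  (last char: '9')
  sorted[3] = 5567$58749768768994987  (last char: '7')
  sorted[4] = 567$587497687689949875  (last char: '5')
  sorted[5] = 587497687689949875567$  (last char: '$')
  sorted[6] = 67$5874976876899498755  (last char: '5')
  sorted[7] = 687689949875567$587497  (last char: '7')
  sorted[8] = 689949875567$587497687  (last char: '7')
  sorted[9] = 7$58749768768994987556  (last char: '6')
  sorted[10] = 7497687689949875567$58  (last char: '8')
  sorted[11] = 75567$5874976876899498  (last char: '8')
  sorted[12] = 7687689949875567$58749  (last char: '9')
  sorted[13] = 7689949875567$58749768  (last char: '8')
  sorted[14] = 87497687689949875567$5  (last char: '5')
  sorted[15] = 875567$587497687689949  (last char: '9')
  sorted[16] = 87689949875567$5874976  (last char: '6')
  sorted[17] = 89949875567$5874976876  (last char: '6')
  sorted[18] = 949875567$587497687689  (last char: '9')
  sorted[19] = 97687689949875567$5874  (last char: '4')
  sorted[20] = 9875567$58749768768994  (last char: '4')
  sorted[21] = 9949875567$58749768768  (last char: '8')
Last column: 77975$5776889859669448
Original string S is at sorted index 5

Answer: 77975$5776889859669448
5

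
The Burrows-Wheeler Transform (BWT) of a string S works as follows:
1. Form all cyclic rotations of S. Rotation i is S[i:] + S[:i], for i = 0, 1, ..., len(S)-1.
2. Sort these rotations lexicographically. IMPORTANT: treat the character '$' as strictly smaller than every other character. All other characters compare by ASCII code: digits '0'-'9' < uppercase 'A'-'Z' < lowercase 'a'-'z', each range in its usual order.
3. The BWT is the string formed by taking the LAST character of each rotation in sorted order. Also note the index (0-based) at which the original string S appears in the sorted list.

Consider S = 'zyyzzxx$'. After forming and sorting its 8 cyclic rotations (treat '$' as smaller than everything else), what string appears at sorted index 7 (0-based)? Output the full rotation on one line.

All 8 rotations (rotation i = S[i:]+S[:i]):
  rot[0] = zyyzzxx$
  rot[1] = yyzzxx$z
  rot[2] = yzzxx$zy
  rot[3] = zzxx$zyy
  rot[4] = zxx$zyyz
  rot[5] = xx$zyyzz
  rot[6] = x$zyyzzx
  rot[7] = $zyyzzxx
Sorted (with $ < everything):
  sorted[0] = $zyyzzxx
  sorted[1] = x$zyyzzx
  sorted[2] = xx$zyyzz
  sorted[3] = yyzzxx$z
  sorted[4] = yzzxx$zy
  sorted[5] = zxx$zyyz
  sorted[6] = zyyzzxx$
  sorted[7] = zzxx$zyy
sorted[7] = zzxx$zyy

Answer: zzxx$zyy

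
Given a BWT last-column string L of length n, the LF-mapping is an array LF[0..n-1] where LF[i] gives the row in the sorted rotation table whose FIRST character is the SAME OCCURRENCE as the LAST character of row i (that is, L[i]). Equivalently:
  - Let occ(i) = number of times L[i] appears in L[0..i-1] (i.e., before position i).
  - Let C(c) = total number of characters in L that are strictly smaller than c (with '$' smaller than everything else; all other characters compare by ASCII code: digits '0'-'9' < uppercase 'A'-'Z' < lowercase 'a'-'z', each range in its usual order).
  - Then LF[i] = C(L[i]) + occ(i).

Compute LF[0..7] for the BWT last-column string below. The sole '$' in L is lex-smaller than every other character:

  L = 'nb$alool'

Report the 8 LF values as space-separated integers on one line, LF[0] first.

Char counts: '$':1, 'a':1, 'b':1, 'l':2, 'n':1, 'o':2
C (first-col start): C('$')=0, C('a')=1, C('b')=2, C('l')=3, C('n')=5, C('o')=6
L[0]='n': occ=0, LF[0]=C('n')+0=5+0=5
L[1]='b': occ=0, LF[1]=C('b')+0=2+0=2
L[2]='$': occ=0, LF[2]=C('$')+0=0+0=0
L[3]='a': occ=0, LF[3]=C('a')+0=1+0=1
L[4]='l': occ=0, LF[4]=C('l')+0=3+0=3
L[5]='o': occ=0, LF[5]=C('o')+0=6+0=6
L[6]='o': occ=1, LF[6]=C('o')+1=6+1=7
L[7]='l': occ=1, LF[7]=C('l')+1=3+1=4

Answer: 5 2 0 1 3 6 7 4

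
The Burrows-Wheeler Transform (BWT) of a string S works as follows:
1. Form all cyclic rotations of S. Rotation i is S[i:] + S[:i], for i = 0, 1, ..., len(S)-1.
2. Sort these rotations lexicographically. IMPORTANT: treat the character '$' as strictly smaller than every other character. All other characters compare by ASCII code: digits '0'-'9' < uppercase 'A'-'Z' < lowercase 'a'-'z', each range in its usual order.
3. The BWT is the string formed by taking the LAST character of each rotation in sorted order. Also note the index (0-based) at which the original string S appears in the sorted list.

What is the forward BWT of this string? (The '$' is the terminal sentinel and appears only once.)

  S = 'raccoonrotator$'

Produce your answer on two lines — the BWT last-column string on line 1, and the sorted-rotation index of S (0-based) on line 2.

Answer: rrtacooctro$noa
11

Derivation:
All 15 rotations (rotation i = S[i:]+S[:i]):
  rot[0] = raccoonrotator$
  rot[1] = accoonrotator$r
  rot[2] = ccoonrotator$ra
  rot[3] = coonrotator$rac
  rot[4] = oonrotator$racc
  rot[5] = onrotator$racco
  rot[6] = nrotator$raccoo
  rot[7] = rotator$raccoon
  rot[8] = otator$raccoonr
  rot[9] = tator$raccoonro
  rot[10] = ator$raccoonrot
  rot[11] = tor$raccoonrota
  rot[12] = or$raccoonrotat
  rot[13] = r$raccoonrotato
  rot[14] = $raccoonrotator
Sorted (with $ < everything):
  sorted[0] = $raccoonrotator  (last char: 'r')
  sorted[1] = accoonrotator$r  (last char: 'r')
  sorted[2] = ator$raccoonrot  (last char: 't')
  sorted[3] = ccoonrotator$ra  (last char: 'a')
  sorted[4] = coonrotator$rac  (last char: 'c')
  sorted[5] = nrotator$raccoo  (last char: 'o')
  sorted[6] = onrotator$racco  (last char: 'o')
  sorted[7] = oonrotator$racc  (last char: 'c')
  sorted[8] = or$raccoonrotat  (last char: 't')
  sorted[9] = otator$raccoonr  (last char: 'r')
  sorted[10] = r$raccoonrotato  (last char: 'o')
  sorted[11] = raccoonrotator$  (last char: '$')
  sorted[12] = rotator$raccoon  (last char: 'n')
  sorted[13] = tator$raccoonro  (last char: 'o')
  sorted[14] = tor$raccoonrota  (last char: 'a')
Last column: rrtacooctro$noa
Original string S is at sorted index 11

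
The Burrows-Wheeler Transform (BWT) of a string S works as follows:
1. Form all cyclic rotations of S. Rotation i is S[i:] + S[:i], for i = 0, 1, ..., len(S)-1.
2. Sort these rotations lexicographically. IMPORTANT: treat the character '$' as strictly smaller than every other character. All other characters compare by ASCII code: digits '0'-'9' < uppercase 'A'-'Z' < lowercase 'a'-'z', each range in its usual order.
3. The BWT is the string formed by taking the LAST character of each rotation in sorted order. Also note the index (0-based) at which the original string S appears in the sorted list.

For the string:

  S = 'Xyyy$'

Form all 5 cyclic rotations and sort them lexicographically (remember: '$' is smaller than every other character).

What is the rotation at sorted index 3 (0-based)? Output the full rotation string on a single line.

All 5 rotations (rotation i = S[i:]+S[:i]):
  rot[0] = Xyyy$
  rot[1] = yyy$X
  rot[2] = yy$Xy
  rot[3] = y$Xyy
  rot[4] = $Xyyy
Sorted (with $ < everything):
  sorted[0] = $Xyyy
  sorted[1] = Xyyy$
  sorted[2] = y$Xyy
  sorted[3] = yy$Xy
  sorted[4] = yyy$X
sorted[3] = yy$Xy

Answer: yy$Xy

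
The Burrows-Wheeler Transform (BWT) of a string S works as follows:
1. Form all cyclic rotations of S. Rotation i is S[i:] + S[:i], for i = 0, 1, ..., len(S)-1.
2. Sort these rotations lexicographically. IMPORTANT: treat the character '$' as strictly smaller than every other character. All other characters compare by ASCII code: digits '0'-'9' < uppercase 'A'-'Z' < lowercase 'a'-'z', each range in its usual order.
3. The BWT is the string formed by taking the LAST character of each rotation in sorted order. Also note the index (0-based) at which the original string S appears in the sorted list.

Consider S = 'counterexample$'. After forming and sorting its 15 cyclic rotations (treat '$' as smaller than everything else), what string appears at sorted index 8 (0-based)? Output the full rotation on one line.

All 15 rotations (rotation i = S[i:]+S[:i]):
  rot[0] = counterexample$
  rot[1] = ounterexample$c
  rot[2] = unterexample$co
  rot[3] = nterexample$cou
  rot[4] = terexample$coun
  rot[5] = erexample$count
  rot[6] = rexample$counte
  rot[7] = example$counter
  rot[8] = xample$countere
  rot[9] = ample$counterex
  rot[10] = mple$counterexa
  rot[11] = ple$counterexam
  rot[12] = le$counterexamp
  rot[13] = e$counterexampl
  rot[14] = $counterexample
Sorted (with $ < everything):
  sorted[0] = $counterexample
  sorted[1] = ample$counterex
  sorted[2] = counterexample$
  sorted[3] = e$counterexampl
  sorted[4] = erexample$count
  sorted[5] = example$counter
  sorted[6] = le$counterexamp
  sorted[7] = mple$counterexa
  sorted[8] = nterexample$cou
  sorted[9] = ounterexample$c
  sorted[10] = ple$counterexam
  sorted[11] = rexample$counte
  sorted[12] = terexample$coun
  sorted[13] = unterexample$co
  sorted[14] = xample$countere
sorted[8] = nterexample$cou

Answer: nterexample$cou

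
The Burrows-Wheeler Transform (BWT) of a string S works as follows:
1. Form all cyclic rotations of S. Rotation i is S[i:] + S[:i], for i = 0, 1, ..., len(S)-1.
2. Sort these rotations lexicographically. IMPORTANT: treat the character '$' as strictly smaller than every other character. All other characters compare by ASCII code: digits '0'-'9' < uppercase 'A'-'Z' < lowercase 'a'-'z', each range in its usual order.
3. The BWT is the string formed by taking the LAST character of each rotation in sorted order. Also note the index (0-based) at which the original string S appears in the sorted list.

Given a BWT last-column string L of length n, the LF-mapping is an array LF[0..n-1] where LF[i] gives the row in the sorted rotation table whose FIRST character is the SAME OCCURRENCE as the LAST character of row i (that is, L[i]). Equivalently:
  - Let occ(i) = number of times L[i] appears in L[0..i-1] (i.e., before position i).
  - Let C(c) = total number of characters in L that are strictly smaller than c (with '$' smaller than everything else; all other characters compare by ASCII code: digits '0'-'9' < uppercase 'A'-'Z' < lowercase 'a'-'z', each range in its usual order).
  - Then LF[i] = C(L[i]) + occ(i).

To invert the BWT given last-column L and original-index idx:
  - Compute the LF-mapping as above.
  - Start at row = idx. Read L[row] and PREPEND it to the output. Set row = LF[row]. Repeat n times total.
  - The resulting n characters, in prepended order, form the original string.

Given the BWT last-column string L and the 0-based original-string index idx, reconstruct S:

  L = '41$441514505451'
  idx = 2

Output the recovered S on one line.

LF mapping: 6 2 0 7 8 3 11 4 9 12 1 13 10 14 5
Walk LF starting at row 2, prepending L[row]:
  step 1: row=2, L[2]='$', prepend. Next row=LF[2]=0
  step 2: row=0, L[0]='4', prepend. Next row=LF[0]=6
  step 3: row=6, L[6]='5', prepend. Next row=LF[6]=11
  step 4: row=11, L[11]='5', prepend. Next row=LF[11]=13
  step 5: row=13, L[13]='5', prepend. Next row=LF[13]=14
  step 6: row=14, L[14]='1', prepend. Next row=LF[14]=5
  step 7: row=5, L[5]='1', prepend. Next row=LF[5]=3
  step 8: row=3, L[3]='4', prepend. Next row=LF[3]=7
  step 9: row=7, L[7]='1', prepend. Next row=LF[7]=4
  step 10: row=4, L[4]='4', prepend. Next row=LF[4]=8
  step 11: row=8, L[8]='4', prepend. Next row=LF[8]=9
  step 12: row=9, L[9]='5', prepend. Next row=LF[9]=12
  step 13: row=12, L[12]='4', prepend. Next row=LF[12]=10
  step 14: row=10, L[10]='0', prepend. Next row=LF[10]=1
  step 15: row=1, L[1]='1', prepend. Next row=LF[1]=2
Reversed output: 10454414115554$

Answer: 10454414115554$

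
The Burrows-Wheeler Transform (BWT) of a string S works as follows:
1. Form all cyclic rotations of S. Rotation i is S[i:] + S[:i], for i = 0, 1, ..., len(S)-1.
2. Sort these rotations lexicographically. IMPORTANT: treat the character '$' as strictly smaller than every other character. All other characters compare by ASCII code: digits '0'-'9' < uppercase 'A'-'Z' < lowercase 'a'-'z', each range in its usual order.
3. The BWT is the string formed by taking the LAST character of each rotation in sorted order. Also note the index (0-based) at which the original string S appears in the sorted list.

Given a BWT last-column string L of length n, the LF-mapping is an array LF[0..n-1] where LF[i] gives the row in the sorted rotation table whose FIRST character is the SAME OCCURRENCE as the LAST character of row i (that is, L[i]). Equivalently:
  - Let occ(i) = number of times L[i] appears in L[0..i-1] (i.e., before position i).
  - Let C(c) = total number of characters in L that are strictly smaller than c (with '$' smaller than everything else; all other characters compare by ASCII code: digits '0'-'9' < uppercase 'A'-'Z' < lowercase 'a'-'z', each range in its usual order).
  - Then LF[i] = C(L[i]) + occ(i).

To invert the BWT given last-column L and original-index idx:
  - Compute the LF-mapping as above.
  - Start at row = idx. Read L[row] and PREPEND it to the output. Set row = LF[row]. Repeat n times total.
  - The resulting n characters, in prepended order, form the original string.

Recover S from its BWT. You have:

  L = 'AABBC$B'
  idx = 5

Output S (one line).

Answer: BCBBAA$

Derivation:
LF mapping: 1 2 3 4 6 0 5
Walk LF starting at row 5, prepending L[row]:
  step 1: row=5, L[5]='$', prepend. Next row=LF[5]=0
  step 2: row=0, L[0]='A', prepend. Next row=LF[0]=1
  step 3: row=1, L[1]='A', prepend. Next row=LF[1]=2
  step 4: row=2, L[2]='B', prepend. Next row=LF[2]=3
  step 5: row=3, L[3]='B', prepend. Next row=LF[3]=4
  step 6: row=4, L[4]='C', prepend. Next row=LF[4]=6
  step 7: row=6, L[6]='B', prepend. Next row=LF[6]=5
Reversed output: BCBBAA$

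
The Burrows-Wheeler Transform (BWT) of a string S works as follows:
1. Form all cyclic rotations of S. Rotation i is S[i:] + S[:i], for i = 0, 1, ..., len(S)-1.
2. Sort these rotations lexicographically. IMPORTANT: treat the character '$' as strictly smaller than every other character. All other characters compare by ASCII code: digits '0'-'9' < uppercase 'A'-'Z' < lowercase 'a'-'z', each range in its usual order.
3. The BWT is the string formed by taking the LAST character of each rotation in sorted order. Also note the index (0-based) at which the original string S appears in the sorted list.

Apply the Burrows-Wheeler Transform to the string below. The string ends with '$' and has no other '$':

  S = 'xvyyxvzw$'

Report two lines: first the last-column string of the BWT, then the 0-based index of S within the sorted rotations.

All 9 rotations (rotation i = S[i:]+S[:i]):
  rot[0] = xvyyxvzw$
  rot[1] = vyyxvzw$x
  rot[2] = yyxvzw$xv
  rot[3] = yxvzw$xvy
  rot[4] = xvzw$xvyy
  rot[5] = vzw$xvyyx
  rot[6] = zw$xvyyxv
  rot[7] = w$xvyyxvz
  rot[8] = $xvyyxvzw
Sorted (with $ < everything):
  sorted[0] = $xvyyxvzw  (last char: 'w')
  sorted[1] = vyyxvzw$x  (last char: 'x')
  sorted[2] = vzw$xvyyx  (last char: 'x')
  sorted[3] = w$xvyyxvz  (last char: 'z')
  sorted[4] = xvyyxvzw$  (last char: '$')
  sorted[5] = xvzw$xvyy  (last char: 'y')
  sorted[6] = yxvzw$xvy  (last char: 'y')
  sorted[7] = yyxvzw$xv  (last char: 'v')
  sorted[8] = zw$xvyyxv  (last char: 'v')
Last column: wxxz$yyvv
Original string S is at sorted index 4

Answer: wxxz$yyvv
4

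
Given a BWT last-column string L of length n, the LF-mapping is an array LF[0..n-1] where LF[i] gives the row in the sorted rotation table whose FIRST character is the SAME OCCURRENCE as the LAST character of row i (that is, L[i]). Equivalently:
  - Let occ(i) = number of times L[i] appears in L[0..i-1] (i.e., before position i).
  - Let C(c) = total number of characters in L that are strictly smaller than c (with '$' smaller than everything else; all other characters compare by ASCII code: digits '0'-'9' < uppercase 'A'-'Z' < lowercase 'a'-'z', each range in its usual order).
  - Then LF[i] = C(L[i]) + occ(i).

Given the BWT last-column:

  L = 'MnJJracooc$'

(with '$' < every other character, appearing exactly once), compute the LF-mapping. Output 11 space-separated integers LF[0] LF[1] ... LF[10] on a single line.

Answer: 3 7 1 2 10 4 5 8 9 6 0

Derivation:
Char counts: '$':1, 'J':2, 'M':1, 'a':1, 'c':2, 'n':1, 'o':2, 'r':1
C (first-col start): C('$')=0, C('J')=1, C('M')=3, C('a')=4, C('c')=5, C('n')=7, C('o')=8, C('r')=10
L[0]='M': occ=0, LF[0]=C('M')+0=3+0=3
L[1]='n': occ=0, LF[1]=C('n')+0=7+0=7
L[2]='J': occ=0, LF[2]=C('J')+0=1+0=1
L[3]='J': occ=1, LF[3]=C('J')+1=1+1=2
L[4]='r': occ=0, LF[4]=C('r')+0=10+0=10
L[5]='a': occ=0, LF[5]=C('a')+0=4+0=4
L[6]='c': occ=0, LF[6]=C('c')+0=5+0=5
L[7]='o': occ=0, LF[7]=C('o')+0=8+0=8
L[8]='o': occ=1, LF[8]=C('o')+1=8+1=9
L[9]='c': occ=1, LF[9]=C('c')+1=5+1=6
L[10]='$': occ=0, LF[10]=C('$')+0=0+0=0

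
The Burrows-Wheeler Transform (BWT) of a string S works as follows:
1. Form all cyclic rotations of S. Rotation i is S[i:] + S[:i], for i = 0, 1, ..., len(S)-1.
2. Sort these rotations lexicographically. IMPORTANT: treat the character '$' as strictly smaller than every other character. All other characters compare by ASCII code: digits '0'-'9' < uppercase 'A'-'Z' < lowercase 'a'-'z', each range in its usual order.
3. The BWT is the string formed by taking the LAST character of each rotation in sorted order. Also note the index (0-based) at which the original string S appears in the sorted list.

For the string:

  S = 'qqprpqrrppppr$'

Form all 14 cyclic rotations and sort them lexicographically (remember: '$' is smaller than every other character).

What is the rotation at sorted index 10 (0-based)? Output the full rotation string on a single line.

All 14 rotations (rotation i = S[i:]+S[:i]):
  rot[0] = qqprpqrrppppr$
  rot[1] = qprpqrrppppr$q
  rot[2] = prpqrrppppr$qq
  rot[3] = rpqrrppppr$qqp
  rot[4] = pqrrppppr$qqpr
  rot[5] = qrrppppr$qqprp
  rot[6] = rrppppr$qqprpq
  rot[7] = rppppr$qqprpqr
  rot[8] = ppppr$qqprpqrr
  rot[9] = pppr$qqprpqrrp
  rot[10] = ppr$qqprpqrrpp
  rot[11] = pr$qqprpqrrppp
  rot[12] = r$qqprpqrrpppp
  rot[13] = $qqprpqrrppppr
Sorted (with $ < everything):
  sorted[0] = $qqprpqrrppppr
  sorted[1] = ppppr$qqprpqrr
  sorted[2] = pppr$qqprpqrrp
  sorted[3] = ppr$qqprpqrrpp
  sorted[4] = pqrrppppr$qqpr
  sorted[5] = pr$qqprpqrrppp
  sorted[6] = prpqrrppppr$qq
  sorted[7] = qprpqrrppppr$q
  sorted[8] = qqprpqrrppppr$
  sorted[9] = qrrppppr$qqprp
  sorted[10] = r$qqprpqrrpppp
  sorted[11] = rppppr$qqprpqr
  sorted[12] = rpqrrppppr$qqp
  sorted[13] = rrppppr$qqprpq
sorted[10] = r$qqprpqrrpppp

Answer: r$qqprpqrrpppp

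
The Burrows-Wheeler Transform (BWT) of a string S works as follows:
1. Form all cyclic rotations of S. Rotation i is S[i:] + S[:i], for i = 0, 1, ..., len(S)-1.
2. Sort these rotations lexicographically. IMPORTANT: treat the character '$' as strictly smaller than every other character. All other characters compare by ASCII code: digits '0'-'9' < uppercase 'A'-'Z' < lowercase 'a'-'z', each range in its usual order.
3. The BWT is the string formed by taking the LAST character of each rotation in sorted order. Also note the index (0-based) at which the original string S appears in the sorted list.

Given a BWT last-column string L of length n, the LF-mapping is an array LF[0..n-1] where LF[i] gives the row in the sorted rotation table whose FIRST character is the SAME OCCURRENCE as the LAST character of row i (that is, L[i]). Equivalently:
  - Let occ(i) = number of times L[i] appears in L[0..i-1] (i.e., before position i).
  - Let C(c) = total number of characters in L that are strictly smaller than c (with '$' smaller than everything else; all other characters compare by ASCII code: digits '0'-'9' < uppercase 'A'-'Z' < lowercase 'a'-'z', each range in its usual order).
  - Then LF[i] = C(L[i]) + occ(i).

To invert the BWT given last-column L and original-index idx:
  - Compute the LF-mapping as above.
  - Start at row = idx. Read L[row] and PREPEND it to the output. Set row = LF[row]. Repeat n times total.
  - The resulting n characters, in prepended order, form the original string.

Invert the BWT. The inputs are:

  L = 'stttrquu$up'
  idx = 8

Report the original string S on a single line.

LF mapping: 4 5 6 7 3 2 8 9 0 10 1
Walk LF starting at row 8, prepending L[row]:
  step 1: row=8, L[8]='$', prepend. Next row=LF[8]=0
  step 2: row=0, L[0]='s', prepend. Next row=LF[0]=4
  step 3: row=4, L[4]='r', prepend. Next row=LF[4]=3
  step 4: row=3, L[3]='t', prepend. Next row=LF[3]=7
  step 5: row=7, L[7]='u', prepend. Next row=LF[7]=9
  step 6: row=9, L[9]='u', prepend. Next row=LF[9]=10
  step 7: row=10, L[10]='p', prepend. Next row=LF[10]=1
  step 8: row=1, L[1]='t', prepend. Next row=LF[1]=5
  step 9: row=5, L[5]='q', prepend. Next row=LF[5]=2
  step 10: row=2, L[2]='t', prepend. Next row=LF[2]=6
  step 11: row=6, L[6]='u', prepend. Next row=LF[6]=8
Reversed output: utqtpuutrs$

Answer: utqtpuutrs$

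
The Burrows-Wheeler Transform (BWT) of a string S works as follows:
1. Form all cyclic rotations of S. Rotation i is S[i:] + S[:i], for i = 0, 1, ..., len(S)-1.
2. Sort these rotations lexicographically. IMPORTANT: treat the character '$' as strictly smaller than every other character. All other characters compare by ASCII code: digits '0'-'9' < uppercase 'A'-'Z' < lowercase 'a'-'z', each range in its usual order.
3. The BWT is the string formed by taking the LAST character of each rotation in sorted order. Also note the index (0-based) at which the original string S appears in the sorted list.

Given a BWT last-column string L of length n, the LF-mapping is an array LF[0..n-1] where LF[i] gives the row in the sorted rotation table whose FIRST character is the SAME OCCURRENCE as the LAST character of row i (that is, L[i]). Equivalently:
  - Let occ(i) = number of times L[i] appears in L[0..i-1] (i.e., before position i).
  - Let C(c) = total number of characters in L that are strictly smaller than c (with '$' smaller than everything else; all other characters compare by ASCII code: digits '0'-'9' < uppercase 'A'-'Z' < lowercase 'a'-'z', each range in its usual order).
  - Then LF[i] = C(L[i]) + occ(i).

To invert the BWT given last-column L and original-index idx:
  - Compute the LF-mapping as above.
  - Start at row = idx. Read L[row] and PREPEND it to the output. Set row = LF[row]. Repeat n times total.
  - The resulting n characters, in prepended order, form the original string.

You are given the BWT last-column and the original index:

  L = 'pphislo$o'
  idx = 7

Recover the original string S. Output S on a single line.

LF mapping: 6 7 1 2 8 3 4 0 5
Walk LF starting at row 7, prepending L[row]:
  step 1: row=7, L[7]='$', prepend. Next row=LF[7]=0
  step 2: row=0, L[0]='p', prepend. Next row=LF[0]=6
  step 3: row=6, L[6]='o', prepend. Next row=LF[6]=4
  step 4: row=4, L[4]='s', prepend. Next row=LF[4]=8
  step 5: row=8, L[8]='o', prepend. Next row=LF[8]=5
  step 6: row=5, L[5]='l', prepend. Next row=LF[5]=3
  step 7: row=3, L[3]='i', prepend. Next row=LF[3]=2
  step 8: row=2, L[2]='h', prepend. Next row=LF[2]=1
  step 9: row=1, L[1]='p', prepend. Next row=LF[1]=7
Reversed output: philosop$

Answer: philosop$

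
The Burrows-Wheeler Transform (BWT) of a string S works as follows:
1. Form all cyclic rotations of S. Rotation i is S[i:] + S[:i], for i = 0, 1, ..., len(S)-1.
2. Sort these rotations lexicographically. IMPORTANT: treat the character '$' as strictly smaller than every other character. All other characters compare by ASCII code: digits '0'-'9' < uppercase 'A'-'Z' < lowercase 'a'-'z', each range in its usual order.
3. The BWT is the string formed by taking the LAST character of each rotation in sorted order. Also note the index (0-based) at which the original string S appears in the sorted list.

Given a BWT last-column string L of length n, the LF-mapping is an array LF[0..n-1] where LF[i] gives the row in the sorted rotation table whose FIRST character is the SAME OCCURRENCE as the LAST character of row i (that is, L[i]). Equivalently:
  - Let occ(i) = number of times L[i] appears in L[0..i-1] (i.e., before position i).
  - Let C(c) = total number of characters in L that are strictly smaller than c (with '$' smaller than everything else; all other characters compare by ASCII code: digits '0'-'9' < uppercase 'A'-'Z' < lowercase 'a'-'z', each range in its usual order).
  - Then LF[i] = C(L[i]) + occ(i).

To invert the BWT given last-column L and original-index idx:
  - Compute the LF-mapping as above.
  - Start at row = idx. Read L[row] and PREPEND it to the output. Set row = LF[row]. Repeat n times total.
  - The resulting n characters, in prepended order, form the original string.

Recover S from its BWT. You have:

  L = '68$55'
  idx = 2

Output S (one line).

Answer: 5856$

Derivation:
LF mapping: 3 4 0 1 2
Walk LF starting at row 2, prepending L[row]:
  step 1: row=2, L[2]='$', prepend. Next row=LF[2]=0
  step 2: row=0, L[0]='6', prepend. Next row=LF[0]=3
  step 3: row=3, L[3]='5', prepend. Next row=LF[3]=1
  step 4: row=1, L[1]='8', prepend. Next row=LF[1]=4
  step 5: row=4, L[4]='5', prepend. Next row=LF[4]=2
Reversed output: 5856$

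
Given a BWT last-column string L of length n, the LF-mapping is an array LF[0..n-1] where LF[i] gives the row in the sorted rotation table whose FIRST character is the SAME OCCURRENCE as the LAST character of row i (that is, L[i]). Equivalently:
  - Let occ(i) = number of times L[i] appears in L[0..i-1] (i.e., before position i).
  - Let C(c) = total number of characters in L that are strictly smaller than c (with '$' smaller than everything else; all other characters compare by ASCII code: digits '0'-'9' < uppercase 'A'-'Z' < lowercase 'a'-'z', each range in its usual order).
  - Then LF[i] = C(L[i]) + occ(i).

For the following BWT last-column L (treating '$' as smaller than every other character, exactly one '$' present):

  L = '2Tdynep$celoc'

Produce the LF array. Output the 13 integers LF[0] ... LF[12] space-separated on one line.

Answer: 1 2 5 12 9 6 11 0 3 7 8 10 4

Derivation:
Char counts: '$':1, '2':1, 'T':1, 'c':2, 'd':1, 'e':2, 'l':1, 'n':1, 'o':1, 'p':1, 'y':1
C (first-col start): C('$')=0, C('2')=1, C('T')=2, C('c')=3, C('d')=5, C('e')=6, C('l')=8, C('n')=9, C('o')=10, C('p')=11, C('y')=12
L[0]='2': occ=0, LF[0]=C('2')+0=1+0=1
L[1]='T': occ=0, LF[1]=C('T')+0=2+0=2
L[2]='d': occ=0, LF[2]=C('d')+0=5+0=5
L[3]='y': occ=0, LF[3]=C('y')+0=12+0=12
L[4]='n': occ=0, LF[4]=C('n')+0=9+0=9
L[5]='e': occ=0, LF[5]=C('e')+0=6+0=6
L[6]='p': occ=0, LF[6]=C('p')+0=11+0=11
L[7]='$': occ=0, LF[7]=C('$')+0=0+0=0
L[8]='c': occ=0, LF[8]=C('c')+0=3+0=3
L[9]='e': occ=1, LF[9]=C('e')+1=6+1=7
L[10]='l': occ=0, LF[10]=C('l')+0=8+0=8
L[11]='o': occ=0, LF[11]=C('o')+0=10+0=10
L[12]='c': occ=1, LF[12]=C('c')+1=3+1=4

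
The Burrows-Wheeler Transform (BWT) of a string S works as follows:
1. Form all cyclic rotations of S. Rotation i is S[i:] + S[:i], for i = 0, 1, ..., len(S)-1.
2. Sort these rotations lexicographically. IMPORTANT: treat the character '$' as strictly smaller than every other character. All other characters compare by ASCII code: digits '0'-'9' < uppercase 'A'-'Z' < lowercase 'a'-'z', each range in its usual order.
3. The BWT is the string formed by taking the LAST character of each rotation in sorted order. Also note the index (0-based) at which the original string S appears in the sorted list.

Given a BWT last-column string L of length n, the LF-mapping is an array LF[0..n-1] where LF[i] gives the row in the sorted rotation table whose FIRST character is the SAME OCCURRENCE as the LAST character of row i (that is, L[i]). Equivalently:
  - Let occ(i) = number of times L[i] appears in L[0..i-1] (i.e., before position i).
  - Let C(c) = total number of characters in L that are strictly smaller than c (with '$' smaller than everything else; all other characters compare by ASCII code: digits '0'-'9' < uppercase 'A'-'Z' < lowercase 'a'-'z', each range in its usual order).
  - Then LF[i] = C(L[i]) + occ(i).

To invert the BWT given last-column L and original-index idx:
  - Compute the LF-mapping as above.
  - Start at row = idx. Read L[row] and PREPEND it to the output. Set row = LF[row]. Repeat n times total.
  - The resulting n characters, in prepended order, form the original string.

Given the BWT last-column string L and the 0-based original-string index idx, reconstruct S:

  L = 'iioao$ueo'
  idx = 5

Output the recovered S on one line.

LF mapping: 3 4 5 1 6 0 8 2 7
Walk LF starting at row 5, prepending L[row]:
  step 1: row=5, L[5]='$', prepend. Next row=LF[5]=0
  step 2: row=0, L[0]='i', prepend. Next row=LF[0]=3
  step 3: row=3, L[3]='a', prepend. Next row=LF[3]=1
  step 4: row=1, L[1]='i', prepend. Next row=LF[1]=4
  step 5: row=4, L[4]='o', prepend. Next row=LF[4]=6
  step 6: row=6, L[6]='u', prepend. Next row=LF[6]=8
  step 7: row=8, L[8]='o', prepend. Next row=LF[8]=7
  step 8: row=7, L[7]='e', prepend. Next row=LF[7]=2
  step 9: row=2, L[2]='o', prepend. Next row=LF[2]=5
Reversed output: oeouoiai$

Answer: oeouoiai$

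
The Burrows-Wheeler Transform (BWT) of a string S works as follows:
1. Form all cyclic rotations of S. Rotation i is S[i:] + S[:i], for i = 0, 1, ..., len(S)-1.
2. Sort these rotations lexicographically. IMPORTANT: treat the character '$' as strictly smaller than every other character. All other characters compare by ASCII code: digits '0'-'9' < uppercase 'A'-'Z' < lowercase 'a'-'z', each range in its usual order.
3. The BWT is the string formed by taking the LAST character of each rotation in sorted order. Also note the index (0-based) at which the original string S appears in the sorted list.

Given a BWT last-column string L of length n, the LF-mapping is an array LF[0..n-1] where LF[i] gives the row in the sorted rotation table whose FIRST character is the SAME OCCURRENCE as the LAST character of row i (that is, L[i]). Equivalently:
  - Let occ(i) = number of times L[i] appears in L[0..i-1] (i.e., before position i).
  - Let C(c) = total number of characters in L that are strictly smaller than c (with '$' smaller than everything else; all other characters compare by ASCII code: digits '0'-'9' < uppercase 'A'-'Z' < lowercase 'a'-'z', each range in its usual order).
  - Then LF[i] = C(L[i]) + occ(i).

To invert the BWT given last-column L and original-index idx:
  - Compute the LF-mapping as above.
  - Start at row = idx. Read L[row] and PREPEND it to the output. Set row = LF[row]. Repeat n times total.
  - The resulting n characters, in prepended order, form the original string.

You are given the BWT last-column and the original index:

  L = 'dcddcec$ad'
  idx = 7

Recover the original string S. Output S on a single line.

LF mapping: 5 2 6 7 3 9 4 0 1 8
Walk LF starting at row 7, prepending L[row]:
  step 1: row=7, L[7]='$', prepend. Next row=LF[7]=0
  step 2: row=0, L[0]='d', prepend. Next row=LF[0]=5
  step 3: row=5, L[5]='e', prepend. Next row=LF[5]=9
  step 4: row=9, L[9]='d', prepend. Next row=LF[9]=8
  step 5: row=8, L[8]='a', prepend. Next row=LF[8]=1
  step 6: row=1, L[1]='c', prepend. Next row=LF[1]=2
  step 7: row=2, L[2]='d', prepend. Next row=LF[2]=6
  step 8: row=6, L[6]='c', prepend. Next row=LF[6]=4
  step 9: row=4, L[4]='c', prepend. Next row=LF[4]=3
  step 10: row=3, L[3]='d', prepend. Next row=LF[3]=7
Reversed output: dccdcaded$

Answer: dccdcaded$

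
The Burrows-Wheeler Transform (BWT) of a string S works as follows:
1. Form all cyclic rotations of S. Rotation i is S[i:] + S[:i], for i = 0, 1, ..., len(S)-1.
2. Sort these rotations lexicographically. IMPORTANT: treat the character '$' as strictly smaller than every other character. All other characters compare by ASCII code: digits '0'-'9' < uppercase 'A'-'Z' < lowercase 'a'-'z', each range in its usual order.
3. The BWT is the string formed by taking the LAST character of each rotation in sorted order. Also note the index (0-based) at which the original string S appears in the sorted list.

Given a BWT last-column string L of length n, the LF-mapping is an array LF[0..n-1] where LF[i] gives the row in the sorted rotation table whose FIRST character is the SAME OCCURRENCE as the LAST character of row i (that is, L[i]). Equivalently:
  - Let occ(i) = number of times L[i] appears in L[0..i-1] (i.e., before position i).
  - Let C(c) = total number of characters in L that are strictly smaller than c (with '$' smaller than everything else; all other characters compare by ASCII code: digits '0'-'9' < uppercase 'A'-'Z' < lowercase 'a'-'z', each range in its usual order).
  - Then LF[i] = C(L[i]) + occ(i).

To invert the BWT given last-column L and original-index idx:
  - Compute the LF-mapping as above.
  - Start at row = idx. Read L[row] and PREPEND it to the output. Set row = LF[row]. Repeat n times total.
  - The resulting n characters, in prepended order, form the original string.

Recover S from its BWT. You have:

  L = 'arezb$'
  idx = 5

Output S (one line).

LF mapping: 1 4 3 5 2 0
Walk LF starting at row 5, prepending L[row]:
  step 1: row=5, L[5]='$', prepend. Next row=LF[5]=0
  step 2: row=0, L[0]='a', prepend. Next row=LF[0]=1
  step 3: row=1, L[1]='r', prepend. Next row=LF[1]=4
  step 4: row=4, L[4]='b', prepend. Next row=LF[4]=2
  step 5: row=2, L[2]='e', prepend. Next row=LF[2]=3
  step 6: row=3, L[3]='z', prepend. Next row=LF[3]=5
Reversed output: zebra$

Answer: zebra$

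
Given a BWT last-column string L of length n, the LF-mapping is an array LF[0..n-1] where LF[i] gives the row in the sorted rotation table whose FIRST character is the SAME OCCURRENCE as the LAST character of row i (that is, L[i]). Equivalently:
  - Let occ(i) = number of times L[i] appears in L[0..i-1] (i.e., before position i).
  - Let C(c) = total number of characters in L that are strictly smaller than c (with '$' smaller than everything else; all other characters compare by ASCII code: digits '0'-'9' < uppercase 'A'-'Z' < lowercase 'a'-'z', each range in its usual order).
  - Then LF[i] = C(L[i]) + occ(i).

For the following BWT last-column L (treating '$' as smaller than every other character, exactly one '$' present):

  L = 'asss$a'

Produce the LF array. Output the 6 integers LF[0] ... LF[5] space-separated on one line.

Char counts: '$':1, 'a':2, 's':3
C (first-col start): C('$')=0, C('a')=1, C('s')=3
L[0]='a': occ=0, LF[0]=C('a')+0=1+0=1
L[1]='s': occ=0, LF[1]=C('s')+0=3+0=3
L[2]='s': occ=1, LF[2]=C('s')+1=3+1=4
L[3]='s': occ=2, LF[3]=C('s')+2=3+2=5
L[4]='$': occ=0, LF[4]=C('$')+0=0+0=0
L[5]='a': occ=1, LF[5]=C('a')+1=1+1=2

Answer: 1 3 4 5 0 2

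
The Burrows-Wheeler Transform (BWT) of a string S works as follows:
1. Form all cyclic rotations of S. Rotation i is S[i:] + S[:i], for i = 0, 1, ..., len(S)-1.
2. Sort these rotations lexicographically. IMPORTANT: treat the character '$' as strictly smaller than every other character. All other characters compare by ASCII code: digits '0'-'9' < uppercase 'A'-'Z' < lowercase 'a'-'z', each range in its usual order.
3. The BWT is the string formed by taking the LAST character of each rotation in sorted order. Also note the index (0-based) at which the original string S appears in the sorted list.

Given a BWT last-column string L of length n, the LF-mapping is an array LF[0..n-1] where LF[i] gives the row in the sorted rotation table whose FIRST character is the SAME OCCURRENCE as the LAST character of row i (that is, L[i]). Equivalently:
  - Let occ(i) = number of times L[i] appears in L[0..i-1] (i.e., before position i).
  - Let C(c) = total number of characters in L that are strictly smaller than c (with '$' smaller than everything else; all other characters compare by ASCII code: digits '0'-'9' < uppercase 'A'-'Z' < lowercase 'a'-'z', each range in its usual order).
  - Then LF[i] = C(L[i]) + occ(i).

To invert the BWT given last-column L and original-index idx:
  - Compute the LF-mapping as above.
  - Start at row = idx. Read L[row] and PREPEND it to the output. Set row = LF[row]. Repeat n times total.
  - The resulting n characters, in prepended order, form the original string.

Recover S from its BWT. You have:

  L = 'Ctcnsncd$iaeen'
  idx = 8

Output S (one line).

Answer: incandescentC$

Derivation:
LF mapping: 1 13 3 9 12 10 4 5 0 8 2 6 7 11
Walk LF starting at row 8, prepending L[row]:
  step 1: row=8, L[8]='$', prepend. Next row=LF[8]=0
  step 2: row=0, L[0]='C', prepend. Next row=LF[0]=1
  step 3: row=1, L[1]='t', prepend. Next row=LF[1]=13
  step 4: row=13, L[13]='n', prepend. Next row=LF[13]=11
  step 5: row=11, L[11]='e', prepend. Next row=LF[11]=6
  step 6: row=6, L[6]='c', prepend. Next row=LF[6]=4
  step 7: row=4, L[4]='s', prepend. Next row=LF[4]=12
  step 8: row=12, L[12]='e', prepend. Next row=LF[12]=7
  step 9: row=7, L[7]='d', prepend. Next row=LF[7]=5
  step 10: row=5, L[5]='n', prepend. Next row=LF[5]=10
  step 11: row=10, L[10]='a', prepend. Next row=LF[10]=2
  step 12: row=2, L[2]='c', prepend. Next row=LF[2]=3
  step 13: row=3, L[3]='n', prepend. Next row=LF[3]=9
  step 14: row=9, L[9]='i', prepend. Next row=LF[9]=8
Reversed output: incandescentC$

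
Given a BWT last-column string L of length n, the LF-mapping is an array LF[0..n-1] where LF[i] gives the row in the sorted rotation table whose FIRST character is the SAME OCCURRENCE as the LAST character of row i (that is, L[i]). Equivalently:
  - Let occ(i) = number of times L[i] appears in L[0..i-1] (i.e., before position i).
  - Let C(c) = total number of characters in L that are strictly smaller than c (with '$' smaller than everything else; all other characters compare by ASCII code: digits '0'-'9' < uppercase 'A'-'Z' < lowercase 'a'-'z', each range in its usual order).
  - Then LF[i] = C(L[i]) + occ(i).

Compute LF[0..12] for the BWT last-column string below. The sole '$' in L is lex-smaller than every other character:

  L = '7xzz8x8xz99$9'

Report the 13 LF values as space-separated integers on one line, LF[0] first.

Char counts: '$':1, '7':1, '8':2, '9':3, 'x':3, 'z':3
C (first-col start): C('$')=0, C('7')=1, C('8')=2, C('9')=4, C('x')=7, C('z')=10
L[0]='7': occ=0, LF[0]=C('7')+0=1+0=1
L[1]='x': occ=0, LF[1]=C('x')+0=7+0=7
L[2]='z': occ=0, LF[2]=C('z')+0=10+0=10
L[3]='z': occ=1, LF[3]=C('z')+1=10+1=11
L[4]='8': occ=0, LF[4]=C('8')+0=2+0=2
L[5]='x': occ=1, LF[5]=C('x')+1=7+1=8
L[6]='8': occ=1, LF[6]=C('8')+1=2+1=3
L[7]='x': occ=2, LF[7]=C('x')+2=7+2=9
L[8]='z': occ=2, LF[8]=C('z')+2=10+2=12
L[9]='9': occ=0, LF[9]=C('9')+0=4+0=4
L[10]='9': occ=1, LF[10]=C('9')+1=4+1=5
L[11]='$': occ=0, LF[11]=C('$')+0=0+0=0
L[12]='9': occ=2, LF[12]=C('9')+2=4+2=6

Answer: 1 7 10 11 2 8 3 9 12 4 5 0 6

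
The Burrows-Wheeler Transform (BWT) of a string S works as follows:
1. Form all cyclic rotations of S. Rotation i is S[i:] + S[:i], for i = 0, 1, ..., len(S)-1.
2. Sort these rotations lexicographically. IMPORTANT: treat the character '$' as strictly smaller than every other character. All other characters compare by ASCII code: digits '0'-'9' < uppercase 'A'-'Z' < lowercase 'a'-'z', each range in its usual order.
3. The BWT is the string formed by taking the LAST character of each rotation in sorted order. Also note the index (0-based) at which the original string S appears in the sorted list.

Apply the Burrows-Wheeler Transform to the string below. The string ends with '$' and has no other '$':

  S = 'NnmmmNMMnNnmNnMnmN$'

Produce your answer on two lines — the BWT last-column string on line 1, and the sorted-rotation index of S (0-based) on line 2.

All 19 rotations (rotation i = S[i:]+S[:i]):
  rot[0] = NnmmmNMMnNnmNnMnmN$
  rot[1] = nmmmNMMnNnmNnMnmN$N
  rot[2] = mmmNMMnNnmNnMnmN$Nn
  rot[3] = mmNMMnNnmNnMnmN$Nnm
  rot[4] = mNMMnNnmNnMnmN$Nnmm
  rot[5] = NMMnNnmNnMnmN$Nnmmm
  rot[6] = MMnNnmNnMnmN$NnmmmN
  rot[7] = MnNnmNnMnmN$NnmmmNM
  rot[8] = nNnmNnMnmN$NnmmmNMM
  rot[9] = NnmNnMnmN$NnmmmNMMn
  rot[10] = nmNnMnmN$NnmmmNMMnN
  rot[11] = mNnMnmN$NnmmmNMMnNn
  rot[12] = NnMnmN$NnmmmNMMnNnm
  rot[13] = nMnmN$NnmmmNMMnNnmN
  rot[14] = MnmN$NnmmmNMMnNnmNn
  rot[15] = nmN$NnmmmNMMnNnmNnM
  rot[16] = mN$NnmmmNMMnNnmNnMn
  rot[17] = N$NnmmmNMMnNnmNnMnm
  rot[18] = $NnmmmNMMnNnmNnMnmN
Sorted (with $ < everything):
  sorted[0] = $NnmmmNMMnNnmNnMnmN  (last char: 'N')
  sorted[1] = MMnNnmNnMnmN$NnmmmN  (last char: 'N')
  sorted[2] = MnNnmNnMnmN$NnmmmNM  (last char: 'M')
  sorted[3] = MnmN$NnmmmNMMnNnmNn  (last char: 'n')
  sorted[4] = N$NnmmmNMMnNnmNnMnm  (last char: 'm')
  sorted[5] = NMMnNnmNnMnmN$Nnmmm  (last char: 'm')
  sorted[6] = NnMnmN$NnmmmNMMnNnm  (last char: 'm')
  sorted[7] = NnmNnMnmN$NnmmmNMMn  (last char: 'n')
  sorted[8] = NnmmmNMMnNnmNnMnmN$  (last char: '$')
  sorted[9] = mN$NnmmmNMMnNnmNnMn  (last char: 'n')
  sorted[10] = mNMMnNnmNnMnmN$Nnmm  (last char: 'm')
  sorted[11] = mNnMnmN$NnmmmNMMnNn  (last char: 'n')
  sorted[12] = mmNMMnNnmNnMnmN$Nnm  (last char: 'm')
  sorted[13] = mmmNMMnNnmNnMnmN$Nn  (last char: 'n')
  sorted[14] = nMnmN$NnmmmNMMnNnmN  (last char: 'N')
  sorted[15] = nNnmNnMnmN$NnmmmNMM  (last char: 'M')
  sorted[16] = nmN$NnmmmNMMnNnmNnM  (last char: 'M')
  sorted[17] = nmNnMnmN$NnmmmNMMnN  (last char: 'N')
  sorted[18] = nmmmNMMnNnmNnMnmN$N  (last char: 'N')
Last column: NNMnmmmn$nmnmnNMMNN
Original string S is at sorted index 8

Answer: NNMnmmmn$nmnmnNMMNN
8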